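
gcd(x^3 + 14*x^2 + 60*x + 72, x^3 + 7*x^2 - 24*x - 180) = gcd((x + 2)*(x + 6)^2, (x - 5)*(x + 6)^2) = x^2 + 12*x + 36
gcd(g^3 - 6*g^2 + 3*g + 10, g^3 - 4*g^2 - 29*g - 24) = g + 1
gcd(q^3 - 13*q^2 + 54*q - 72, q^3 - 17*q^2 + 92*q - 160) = q - 4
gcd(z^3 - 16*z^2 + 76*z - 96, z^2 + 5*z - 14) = z - 2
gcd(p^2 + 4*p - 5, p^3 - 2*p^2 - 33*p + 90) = 1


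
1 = 1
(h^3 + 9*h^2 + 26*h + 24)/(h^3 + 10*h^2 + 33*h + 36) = (h + 2)/(h + 3)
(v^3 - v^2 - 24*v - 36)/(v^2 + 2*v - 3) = (v^2 - 4*v - 12)/(v - 1)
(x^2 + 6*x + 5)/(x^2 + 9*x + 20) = (x + 1)/(x + 4)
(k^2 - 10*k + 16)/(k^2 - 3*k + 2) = (k - 8)/(k - 1)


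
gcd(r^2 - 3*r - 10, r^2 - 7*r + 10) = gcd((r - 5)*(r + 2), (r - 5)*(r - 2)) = r - 5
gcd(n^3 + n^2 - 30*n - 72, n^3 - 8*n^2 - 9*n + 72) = n + 3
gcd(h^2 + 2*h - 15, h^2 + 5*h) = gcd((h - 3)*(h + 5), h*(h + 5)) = h + 5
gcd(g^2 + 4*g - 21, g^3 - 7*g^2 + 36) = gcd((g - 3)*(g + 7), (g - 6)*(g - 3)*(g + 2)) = g - 3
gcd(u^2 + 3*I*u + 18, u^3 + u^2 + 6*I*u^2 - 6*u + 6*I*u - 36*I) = u + 6*I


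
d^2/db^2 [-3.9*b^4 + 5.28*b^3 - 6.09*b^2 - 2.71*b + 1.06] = -46.8*b^2 + 31.68*b - 12.18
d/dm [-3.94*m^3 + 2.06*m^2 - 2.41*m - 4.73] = -11.82*m^2 + 4.12*m - 2.41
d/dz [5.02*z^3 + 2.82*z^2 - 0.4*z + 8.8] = 15.06*z^2 + 5.64*z - 0.4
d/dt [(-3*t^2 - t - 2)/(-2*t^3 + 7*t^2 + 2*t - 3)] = (-6*t^4 - 4*t^3 - 11*t^2 + 46*t + 7)/(4*t^6 - 28*t^5 + 41*t^4 + 40*t^3 - 38*t^2 - 12*t + 9)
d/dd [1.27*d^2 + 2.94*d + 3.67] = 2.54*d + 2.94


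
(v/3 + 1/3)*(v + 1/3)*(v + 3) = v^3/3 + 13*v^2/9 + 13*v/9 + 1/3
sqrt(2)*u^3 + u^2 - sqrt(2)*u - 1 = (u - 1)*(u + 1)*(sqrt(2)*u + 1)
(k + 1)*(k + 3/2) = k^2 + 5*k/2 + 3/2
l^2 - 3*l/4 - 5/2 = (l - 2)*(l + 5/4)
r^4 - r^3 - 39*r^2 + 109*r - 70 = (r - 5)*(r - 2)*(r - 1)*(r + 7)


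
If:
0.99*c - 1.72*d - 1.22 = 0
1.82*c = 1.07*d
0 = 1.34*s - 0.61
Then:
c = -0.63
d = -1.07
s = 0.46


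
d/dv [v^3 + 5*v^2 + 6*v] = 3*v^2 + 10*v + 6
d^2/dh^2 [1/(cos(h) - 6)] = (sin(h)^2 - 6*cos(h) + 1)/(cos(h) - 6)^3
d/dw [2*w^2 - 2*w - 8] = 4*w - 2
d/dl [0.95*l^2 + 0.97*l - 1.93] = 1.9*l + 0.97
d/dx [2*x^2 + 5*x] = 4*x + 5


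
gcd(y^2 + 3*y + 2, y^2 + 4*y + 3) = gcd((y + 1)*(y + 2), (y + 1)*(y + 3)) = y + 1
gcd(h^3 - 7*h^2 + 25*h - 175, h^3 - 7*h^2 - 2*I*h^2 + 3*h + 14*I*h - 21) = h - 7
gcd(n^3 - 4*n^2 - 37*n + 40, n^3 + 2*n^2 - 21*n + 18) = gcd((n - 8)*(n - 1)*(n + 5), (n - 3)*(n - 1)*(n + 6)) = n - 1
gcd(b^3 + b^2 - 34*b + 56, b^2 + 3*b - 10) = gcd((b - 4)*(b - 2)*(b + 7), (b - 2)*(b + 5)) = b - 2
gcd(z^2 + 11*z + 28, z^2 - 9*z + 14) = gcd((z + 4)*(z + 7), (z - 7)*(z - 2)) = 1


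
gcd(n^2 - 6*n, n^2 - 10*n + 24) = n - 6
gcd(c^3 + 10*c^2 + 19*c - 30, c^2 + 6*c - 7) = c - 1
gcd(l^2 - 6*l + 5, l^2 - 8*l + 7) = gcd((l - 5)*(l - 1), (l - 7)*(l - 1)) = l - 1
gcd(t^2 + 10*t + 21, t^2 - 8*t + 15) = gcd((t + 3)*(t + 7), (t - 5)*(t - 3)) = 1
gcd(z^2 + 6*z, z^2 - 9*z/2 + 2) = 1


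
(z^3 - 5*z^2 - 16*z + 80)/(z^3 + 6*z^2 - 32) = (z^2 - 9*z + 20)/(z^2 + 2*z - 8)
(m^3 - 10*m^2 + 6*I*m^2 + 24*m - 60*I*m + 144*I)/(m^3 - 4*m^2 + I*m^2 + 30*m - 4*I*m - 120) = (m - 6)/(m - 5*I)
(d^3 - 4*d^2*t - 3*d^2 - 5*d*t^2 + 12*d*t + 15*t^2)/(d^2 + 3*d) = (d^3 - 4*d^2*t - 3*d^2 - 5*d*t^2 + 12*d*t + 15*t^2)/(d*(d + 3))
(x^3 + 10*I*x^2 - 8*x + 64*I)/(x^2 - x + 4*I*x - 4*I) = (x^2 + 6*I*x + 16)/(x - 1)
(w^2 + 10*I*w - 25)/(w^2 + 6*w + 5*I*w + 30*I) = (w + 5*I)/(w + 6)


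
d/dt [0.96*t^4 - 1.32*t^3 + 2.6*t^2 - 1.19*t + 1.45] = 3.84*t^3 - 3.96*t^2 + 5.2*t - 1.19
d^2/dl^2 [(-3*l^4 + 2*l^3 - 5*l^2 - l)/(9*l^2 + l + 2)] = 2*(-243*l^6 - 81*l^5 - 171*l^4 - 118*l^3 + 210*l^2 + 78*l - 18)/(729*l^6 + 243*l^5 + 513*l^4 + 109*l^3 + 114*l^2 + 12*l + 8)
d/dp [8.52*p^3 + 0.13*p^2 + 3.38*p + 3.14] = 25.56*p^2 + 0.26*p + 3.38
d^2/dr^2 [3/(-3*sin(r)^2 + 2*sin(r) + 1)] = 6*(18*sin(r)^3 + 9*sin(r)^2 - 10*sin(r) + 7)/((sin(r) - 1)^2*(3*sin(r) + 1)^3)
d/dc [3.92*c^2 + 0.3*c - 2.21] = 7.84*c + 0.3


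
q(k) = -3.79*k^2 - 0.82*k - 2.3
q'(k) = -7.58*k - 0.82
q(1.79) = -15.91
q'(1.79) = -14.39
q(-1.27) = -7.37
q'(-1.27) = 8.81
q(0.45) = -3.44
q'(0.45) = -4.23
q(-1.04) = -5.55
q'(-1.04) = 7.06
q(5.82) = -135.45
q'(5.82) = -44.94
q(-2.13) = -17.75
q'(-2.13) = 15.33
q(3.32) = -46.80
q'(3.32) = -25.99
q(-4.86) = -87.83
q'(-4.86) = 36.02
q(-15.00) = -842.75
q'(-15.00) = 112.88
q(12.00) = -557.90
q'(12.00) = -91.78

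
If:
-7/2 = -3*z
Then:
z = 7/6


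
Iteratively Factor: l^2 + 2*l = (l + 2)*(l)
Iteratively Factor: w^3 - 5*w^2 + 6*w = (w - 2)*(w^2 - 3*w) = w*(w - 2)*(w - 3)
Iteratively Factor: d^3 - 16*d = (d)*(d^2 - 16) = d*(d + 4)*(d - 4)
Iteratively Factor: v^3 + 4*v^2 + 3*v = (v + 1)*(v^2 + 3*v) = v*(v + 1)*(v + 3)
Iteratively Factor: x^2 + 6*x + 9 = (x + 3)*(x + 3)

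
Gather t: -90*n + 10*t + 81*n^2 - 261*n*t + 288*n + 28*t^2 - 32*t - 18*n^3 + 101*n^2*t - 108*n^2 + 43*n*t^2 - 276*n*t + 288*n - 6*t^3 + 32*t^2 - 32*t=-18*n^3 - 27*n^2 + 486*n - 6*t^3 + t^2*(43*n + 60) + t*(101*n^2 - 537*n - 54)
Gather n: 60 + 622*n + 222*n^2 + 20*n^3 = 20*n^3 + 222*n^2 + 622*n + 60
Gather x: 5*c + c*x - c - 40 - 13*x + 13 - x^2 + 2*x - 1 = 4*c - x^2 + x*(c - 11) - 28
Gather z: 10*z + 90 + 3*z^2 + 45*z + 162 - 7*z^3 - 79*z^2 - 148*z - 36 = -7*z^3 - 76*z^2 - 93*z + 216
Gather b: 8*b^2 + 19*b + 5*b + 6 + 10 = 8*b^2 + 24*b + 16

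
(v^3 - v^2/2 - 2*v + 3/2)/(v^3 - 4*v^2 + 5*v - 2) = (v + 3/2)/(v - 2)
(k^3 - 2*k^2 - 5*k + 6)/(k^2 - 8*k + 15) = (k^2 + k - 2)/(k - 5)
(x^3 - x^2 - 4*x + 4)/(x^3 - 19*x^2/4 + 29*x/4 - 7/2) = 4*(x + 2)/(4*x - 7)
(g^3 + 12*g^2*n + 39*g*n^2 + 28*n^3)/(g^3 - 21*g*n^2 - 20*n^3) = (g + 7*n)/(g - 5*n)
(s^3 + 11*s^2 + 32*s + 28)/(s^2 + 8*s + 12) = (s^2 + 9*s + 14)/(s + 6)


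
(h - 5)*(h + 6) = h^2 + h - 30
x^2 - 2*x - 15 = (x - 5)*(x + 3)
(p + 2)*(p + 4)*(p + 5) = p^3 + 11*p^2 + 38*p + 40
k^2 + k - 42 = (k - 6)*(k + 7)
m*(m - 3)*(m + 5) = m^3 + 2*m^2 - 15*m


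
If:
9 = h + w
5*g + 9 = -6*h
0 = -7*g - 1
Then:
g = -1/7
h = -29/21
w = 218/21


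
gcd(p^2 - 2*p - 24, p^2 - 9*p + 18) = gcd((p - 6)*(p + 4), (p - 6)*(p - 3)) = p - 6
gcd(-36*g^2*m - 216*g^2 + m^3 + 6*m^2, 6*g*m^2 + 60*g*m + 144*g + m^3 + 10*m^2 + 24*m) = 6*g*m + 36*g + m^2 + 6*m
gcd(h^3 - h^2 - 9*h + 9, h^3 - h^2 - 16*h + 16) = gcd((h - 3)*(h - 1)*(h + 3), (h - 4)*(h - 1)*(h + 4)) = h - 1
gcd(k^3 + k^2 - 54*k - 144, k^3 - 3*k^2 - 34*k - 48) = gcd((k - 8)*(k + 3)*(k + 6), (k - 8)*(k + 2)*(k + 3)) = k^2 - 5*k - 24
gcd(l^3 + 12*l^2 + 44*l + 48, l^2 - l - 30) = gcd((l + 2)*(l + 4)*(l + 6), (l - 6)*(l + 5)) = 1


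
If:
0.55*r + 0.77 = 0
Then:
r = -1.40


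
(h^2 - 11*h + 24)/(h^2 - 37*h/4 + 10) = 4*(h - 3)/(4*h - 5)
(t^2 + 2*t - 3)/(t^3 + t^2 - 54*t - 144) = (t - 1)/(t^2 - 2*t - 48)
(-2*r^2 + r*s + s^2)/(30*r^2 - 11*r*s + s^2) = (-2*r^2 + r*s + s^2)/(30*r^2 - 11*r*s + s^2)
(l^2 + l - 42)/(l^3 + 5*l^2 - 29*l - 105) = (l - 6)/(l^2 - 2*l - 15)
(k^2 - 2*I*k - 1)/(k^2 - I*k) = (k - I)/k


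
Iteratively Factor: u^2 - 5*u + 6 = (u - 3)*(u - 2)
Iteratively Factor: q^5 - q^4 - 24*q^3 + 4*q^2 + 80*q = (q - 5)*(q^4 + 4*q^3 - 4*q^2 - 16*q) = (q - 5)*(q - 2)*(q^3 + 6*q^2 + 8*q) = q*(q - 5)*(q - 2)*(q^2 + 6*q + 8) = q*(q - 5)*(q - 2)*(q + 4)*(q + 2)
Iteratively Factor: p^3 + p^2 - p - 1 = (p + 1)*(p^2 - 1) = (p - 1)*(p + 1)*(p + 1)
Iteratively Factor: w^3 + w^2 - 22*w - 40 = (w - 5)*(w^2 + 6*w + 8) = (w - 5)*(w + 4)*(w + 2)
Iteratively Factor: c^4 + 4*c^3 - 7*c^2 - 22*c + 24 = (c + 4)*(c^3 - 7*c + 6) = (c - 2)*(c + 4)*(c^2 + 2*c - 3) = (c - 2)*(c + 3)*(c + 4)*(c - 1)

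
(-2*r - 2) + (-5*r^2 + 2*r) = -5*r^2 - 2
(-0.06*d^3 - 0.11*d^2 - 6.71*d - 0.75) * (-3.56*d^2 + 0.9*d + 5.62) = 0.2136*d^5 + 0.3376*d^4 + 23.4514*d^3 - 3.9872*d^2 - 38.3852*d - 4.215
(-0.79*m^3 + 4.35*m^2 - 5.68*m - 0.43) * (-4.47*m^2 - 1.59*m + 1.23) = 3.5313*m^5 - 18.1884*m^4 + 17.5014*m^3 + 16.3038*m^2 - 6.3027*m - 0.5289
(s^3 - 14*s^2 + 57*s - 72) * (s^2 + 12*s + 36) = s^5 - 2*s^4 - 75*s^3 + 108*s^2 + 1188*s - 2592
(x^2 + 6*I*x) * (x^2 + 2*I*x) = x^4 + 8*I*x^3 - 12*x^2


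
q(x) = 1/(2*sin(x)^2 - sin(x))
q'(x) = (-4*sin(x)*cos(x) + cos(x))/(2*sin(x)^2 - sin(x))^2 = (-4/tan(x) + cos(x)/sin(x)^2)/(2*sin(x) - 1)^2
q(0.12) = -10.98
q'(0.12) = 62.41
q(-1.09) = 0.41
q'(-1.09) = 0.35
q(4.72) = 0.33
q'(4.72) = 0.00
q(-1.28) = 0.36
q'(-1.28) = 0.18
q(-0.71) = 0.67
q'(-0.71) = 1.21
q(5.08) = 0.37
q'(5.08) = 0.24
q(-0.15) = 5.15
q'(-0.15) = 41.93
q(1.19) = 1.26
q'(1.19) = -1.59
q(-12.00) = 25.48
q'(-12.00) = -627.95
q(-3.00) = 5.53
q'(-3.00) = -47.30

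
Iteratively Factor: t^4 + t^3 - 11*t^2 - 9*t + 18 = (t + 3)*(t^3 - 2*t^2 - 5*t + 6) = (t - 1)*(t + 3)*(t^2 - t - 6) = (t - 3)*(t - 1)*(t + 3)*(t + 2)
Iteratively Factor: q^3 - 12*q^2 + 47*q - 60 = (q - 5)*(q^2 - 7*q + 12) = (q - 5)*(q - 4)*(q - 3)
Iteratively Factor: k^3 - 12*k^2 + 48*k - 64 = (k - 4)*(k^2 - 8*k + 16) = (k - 4)^2*(k - 4)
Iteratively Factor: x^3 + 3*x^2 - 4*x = (x)*(x^2 + 3*x - 4) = x*(x + 4)*(x - 1)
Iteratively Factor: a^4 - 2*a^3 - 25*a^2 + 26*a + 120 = (a + 2)*(a^3 - 4*a^2 - 17*a + 60) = (a + 2)*(a + 4)*(a^2 - 8*a + 15) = (a - 5)*(a + 2)*(a + 4)*(a - 3)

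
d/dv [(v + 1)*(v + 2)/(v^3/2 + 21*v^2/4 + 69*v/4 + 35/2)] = 8*(-v^2 - 2*v + 9)/(4*v^4 + 68*v^3 + 429*v^2 + 1190*v + 1225)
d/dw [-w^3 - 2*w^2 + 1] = w*(-3*w - 4)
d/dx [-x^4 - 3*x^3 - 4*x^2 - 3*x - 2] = -4*x^3 - 9*x^2 - 8*x - 3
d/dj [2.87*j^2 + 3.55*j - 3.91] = 5.74*j + 3.55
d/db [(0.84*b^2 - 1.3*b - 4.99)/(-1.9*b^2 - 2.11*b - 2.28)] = (-4.2424*b^2 - 22.7924*b - 7.5649)/(3.61*b^4 + 8.018*b^3 + 13.1161*b^2 + 9.6216*b + 5.1984)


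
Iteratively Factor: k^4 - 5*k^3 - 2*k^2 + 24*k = (k - 3)*(k^3 - 2*k^2 - 8*k) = k*(k - 3)*(k^2 - 2*k - 8) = k*(k - 3)*(k + 2)*(k - 4)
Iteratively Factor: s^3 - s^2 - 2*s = (s)*(s^2 - s - 2) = s*(s - 2)*(s + 1)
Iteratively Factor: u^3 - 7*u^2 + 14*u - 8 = (u - 1)*(u^2 - 6*u + 8) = (u - 4)*(u - 1)*(u - 2)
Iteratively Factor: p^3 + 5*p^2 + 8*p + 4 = (p + 1)*(p^2 + 4*p + 4) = (p + 1)*(p + 2)*(p + 2)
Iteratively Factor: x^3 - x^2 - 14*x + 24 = (x + 4)*(x^2 - 5*x + 6) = (x - 3)*(x + 4)*(x - 2)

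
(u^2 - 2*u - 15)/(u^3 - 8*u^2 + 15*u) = (u + 3)/(u*(u - 3))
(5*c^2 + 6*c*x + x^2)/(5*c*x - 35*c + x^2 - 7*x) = (c + x)/(x - 7)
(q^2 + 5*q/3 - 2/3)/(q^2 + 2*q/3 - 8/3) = (3*q - 1)/(3*q - 4)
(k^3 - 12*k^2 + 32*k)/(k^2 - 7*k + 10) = k*(k^2 - 12*k + 32)/(k^2 - 7*k + 10)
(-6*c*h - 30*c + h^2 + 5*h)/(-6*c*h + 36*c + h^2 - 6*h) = (h + 5)/(h - 6)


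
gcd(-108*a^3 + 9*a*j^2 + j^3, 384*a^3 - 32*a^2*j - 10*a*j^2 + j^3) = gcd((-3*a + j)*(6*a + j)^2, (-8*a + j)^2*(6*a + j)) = 6*a + j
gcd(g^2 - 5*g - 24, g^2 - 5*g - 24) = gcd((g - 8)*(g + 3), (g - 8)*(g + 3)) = g^2 - 5*g - 24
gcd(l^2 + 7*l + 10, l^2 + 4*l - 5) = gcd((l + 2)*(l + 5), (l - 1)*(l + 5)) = l + 5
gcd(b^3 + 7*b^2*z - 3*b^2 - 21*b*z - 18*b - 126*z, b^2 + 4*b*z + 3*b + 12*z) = b + 3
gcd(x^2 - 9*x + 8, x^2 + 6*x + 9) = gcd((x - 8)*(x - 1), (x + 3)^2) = 1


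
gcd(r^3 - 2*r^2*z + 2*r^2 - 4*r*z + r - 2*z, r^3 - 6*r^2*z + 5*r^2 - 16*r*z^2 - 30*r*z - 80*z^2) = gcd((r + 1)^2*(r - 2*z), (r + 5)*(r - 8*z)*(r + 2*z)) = 1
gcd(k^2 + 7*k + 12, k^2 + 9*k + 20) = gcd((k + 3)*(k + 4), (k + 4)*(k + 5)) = k + 4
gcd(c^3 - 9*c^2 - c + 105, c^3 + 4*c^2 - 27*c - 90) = c^2 - 2*c - 15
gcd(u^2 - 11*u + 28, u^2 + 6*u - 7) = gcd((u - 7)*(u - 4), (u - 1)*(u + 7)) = 1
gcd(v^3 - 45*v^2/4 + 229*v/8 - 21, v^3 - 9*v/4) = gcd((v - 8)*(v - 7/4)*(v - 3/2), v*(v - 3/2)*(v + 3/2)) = v - 3/2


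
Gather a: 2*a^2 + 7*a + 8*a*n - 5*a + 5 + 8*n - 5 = 2*a^2 + a*(8*n + 2) + 8*n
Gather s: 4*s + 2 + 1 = 4*s + 3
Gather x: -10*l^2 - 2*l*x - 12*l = -10*l^2 - 2*l*x - 12*l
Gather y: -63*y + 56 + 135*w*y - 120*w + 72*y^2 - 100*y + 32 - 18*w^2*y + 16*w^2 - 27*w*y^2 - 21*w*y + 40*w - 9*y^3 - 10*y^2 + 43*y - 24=16*w^2 - 80*w - 9*y^3 + y^2*(62 - 27*w) + y*(-18*w^2 + 114*w - 120) + 64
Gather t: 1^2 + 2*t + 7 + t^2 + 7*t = t^2 + 9*t + 8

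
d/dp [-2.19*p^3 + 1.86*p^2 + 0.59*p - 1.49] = -6.57*p^2 + 3.72*p + 0.59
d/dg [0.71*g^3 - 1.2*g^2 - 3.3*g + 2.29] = 2.13*g^2 - 2.4*g - 3.3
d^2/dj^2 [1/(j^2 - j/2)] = 4*(-2*j*(2*j - 1) + (4*j - 1)^2)/(j^3*(2*j - 1)^3)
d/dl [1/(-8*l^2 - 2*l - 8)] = (8*l + 1)/(2*(4*l^2 + l + 4)^2)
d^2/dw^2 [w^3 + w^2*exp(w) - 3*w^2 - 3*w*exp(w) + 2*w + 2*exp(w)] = w^2*exp(w) + w*exp(w) + 6*w - 2*exp(w) - 6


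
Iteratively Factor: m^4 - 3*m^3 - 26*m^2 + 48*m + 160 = (m - 5)*(m^3 + 2*m^2 - 16*m - 32) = (m - 5)*(m - 4)*(m^2 + 6*m + 8) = (m - 5)*(m - 4)*(m + 2)*(m + 4)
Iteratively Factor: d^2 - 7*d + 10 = (d - 5)*(d - 2)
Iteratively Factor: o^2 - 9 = (o - 3)*(o + 3)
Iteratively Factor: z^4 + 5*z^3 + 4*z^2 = (z + 1)*(z^3 + 4*z^2) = z*(z + 1)*(z^2 + 4*z) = z*(z + 1)*(z + 4)*(z)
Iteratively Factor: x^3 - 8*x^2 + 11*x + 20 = (x + 1)*(x^2 - 9*x + 20) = (x - 4)*(x + 1)*(x - 5)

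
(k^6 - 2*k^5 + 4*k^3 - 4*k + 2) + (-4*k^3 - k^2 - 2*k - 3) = k^6 - 2*k^5 - k^2 - 6*k - 1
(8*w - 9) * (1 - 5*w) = -40*w^2 + 53*w - 9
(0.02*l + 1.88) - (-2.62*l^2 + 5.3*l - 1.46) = 2.62*l^2 - 5.28*l + 3.34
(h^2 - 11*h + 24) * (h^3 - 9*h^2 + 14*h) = h^5 - 20*h^4 + 137*h^3 - 370*h^2 + 336*h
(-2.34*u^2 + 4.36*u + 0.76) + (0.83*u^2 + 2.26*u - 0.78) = -1.51*u^2 + 6.62*u - 0.02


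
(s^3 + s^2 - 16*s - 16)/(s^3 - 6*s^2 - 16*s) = (-s^3 - s^2 + 16*s + 16)/(s*(-s^2 + 6*s + 16))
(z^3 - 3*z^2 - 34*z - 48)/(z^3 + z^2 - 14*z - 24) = (z - 8)/(z - 4)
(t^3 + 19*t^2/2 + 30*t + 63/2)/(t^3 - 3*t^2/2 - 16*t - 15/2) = (2*t^2 + 13*t + 21)/(2*t^2 - 9*t - 5)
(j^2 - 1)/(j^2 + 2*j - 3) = (j + 1)/(j + 3)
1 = 1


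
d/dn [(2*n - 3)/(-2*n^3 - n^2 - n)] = (8*n^3 - 16*n^2 - 6*n - 3)/(n^2*(4*n^4 + 4*n^3 + 5*n^2 + 2*n + 1))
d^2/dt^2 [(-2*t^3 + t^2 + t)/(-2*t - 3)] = 2*(8*t^3 + 36*t^2 + 54*t - 3)/(8*t^3 + 36*t^2 + 54*t + 27)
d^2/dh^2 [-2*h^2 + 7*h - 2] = -4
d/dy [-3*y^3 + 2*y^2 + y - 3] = -9*y^2 + 4*y + 1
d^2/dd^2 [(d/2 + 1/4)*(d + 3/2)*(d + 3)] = 3*d + 5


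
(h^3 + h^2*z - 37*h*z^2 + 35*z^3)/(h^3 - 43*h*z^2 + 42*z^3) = (-h + 5*z)/(-h + 6*z)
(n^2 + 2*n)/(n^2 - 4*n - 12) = n/(n - 6)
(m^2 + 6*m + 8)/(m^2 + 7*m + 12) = (m + 2)/(m + 3)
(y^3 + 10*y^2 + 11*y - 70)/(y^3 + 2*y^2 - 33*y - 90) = (y^2 + 5*y - 14)/(y^2 - 3*y - 18)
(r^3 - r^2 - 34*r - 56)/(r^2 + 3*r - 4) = (r^2 - 5*r - 14)/(r - 1)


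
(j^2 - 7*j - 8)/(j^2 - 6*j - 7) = (j - 8)/(j - 7)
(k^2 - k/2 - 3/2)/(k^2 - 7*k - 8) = (k - 3/2)/(k - 8)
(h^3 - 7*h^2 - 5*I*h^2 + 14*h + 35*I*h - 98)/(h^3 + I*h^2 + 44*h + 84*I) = (h - 7)/(h + 6*I)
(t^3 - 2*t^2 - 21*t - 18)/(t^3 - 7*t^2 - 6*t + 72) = (t + 1)/(t - 4)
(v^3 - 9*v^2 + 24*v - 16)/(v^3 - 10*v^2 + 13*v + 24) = (v^3 - 9*v^2 + 24*v - 16)/(v^3 - 10*v^2 + 13*v + 24)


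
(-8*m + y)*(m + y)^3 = -8*m^4 - 23*m^3*y - 21*m^2*y^2 - 5*m*y^3 + y^4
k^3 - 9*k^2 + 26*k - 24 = (k - 4)*(k - 3)*(k - 2)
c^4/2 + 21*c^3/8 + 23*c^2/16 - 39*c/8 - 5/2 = (c/2 + 1)*(c - 5/4)*(c + 1/2)*(c + 4)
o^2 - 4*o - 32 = (o - 8)*(o + 4)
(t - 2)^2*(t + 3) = t^3 - t^2 - 8*t + 12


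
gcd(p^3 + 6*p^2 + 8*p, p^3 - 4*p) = p^2 + 2*p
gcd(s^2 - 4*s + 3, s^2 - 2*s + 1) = s - 1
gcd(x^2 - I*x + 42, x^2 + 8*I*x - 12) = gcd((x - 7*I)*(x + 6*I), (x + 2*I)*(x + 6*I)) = x + 6*I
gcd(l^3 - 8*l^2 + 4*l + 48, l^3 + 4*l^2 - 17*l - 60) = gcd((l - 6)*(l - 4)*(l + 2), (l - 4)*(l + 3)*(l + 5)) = l - 4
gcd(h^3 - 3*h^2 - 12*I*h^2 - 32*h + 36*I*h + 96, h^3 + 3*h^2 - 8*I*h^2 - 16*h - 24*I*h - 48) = h - 4*I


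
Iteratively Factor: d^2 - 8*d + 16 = (d - 4)*(d - 4)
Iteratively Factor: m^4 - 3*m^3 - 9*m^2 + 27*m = (m + 3)*(m^3 - 6*m^2 + 9*m) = (m - 3)*(m + 3)*(m^2 - 3*m) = m*(m - 3)*(m + 3)*(m - 3)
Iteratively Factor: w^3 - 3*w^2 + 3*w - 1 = (w - 1)*(w^2 - 2*w + 1) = (w - 1)^2*(w - 1)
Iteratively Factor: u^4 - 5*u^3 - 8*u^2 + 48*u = (u - 4)*(u^3 - u^2 - 12*u) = (u - 4)*(u + 3)*(u^2 - 4*u) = (u - 4)^2*(u + 3)*(u)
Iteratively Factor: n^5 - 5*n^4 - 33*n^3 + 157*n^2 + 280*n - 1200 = (n - 5)*(n^4 - 33*n^2 - 8*n + 240) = (n - 5)*(n - 3)*(n^3 + 3*n^2 - 24*n - 80) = (n - 5)*(n - 3)*(n + 4)*(n^2 - n - 20) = (n - 5)*(n - 3)*(n + 4)^2*(n - 5)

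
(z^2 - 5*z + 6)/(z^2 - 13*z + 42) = (z^2 - 5*z + 6)/(z^2 - 13*z + 42)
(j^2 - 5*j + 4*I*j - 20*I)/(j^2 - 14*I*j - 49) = (j^2 + j*(-5 + 4*I) - 20*I)/(j^2 - 14*I*j - 49)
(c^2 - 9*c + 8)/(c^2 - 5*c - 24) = (c - 1)/(c + 3)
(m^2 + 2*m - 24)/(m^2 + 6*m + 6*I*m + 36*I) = (m - 4)/(m + 6*I)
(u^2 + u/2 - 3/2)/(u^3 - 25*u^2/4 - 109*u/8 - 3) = 4*(u - 1)/(4*u^2 - 31*u - 8)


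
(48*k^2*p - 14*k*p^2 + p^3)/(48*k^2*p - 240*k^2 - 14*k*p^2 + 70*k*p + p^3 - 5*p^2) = p/(p - 5)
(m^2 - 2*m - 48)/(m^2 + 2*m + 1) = (m^2 - 2*m - 48)/(m^2 + 2*m + 1)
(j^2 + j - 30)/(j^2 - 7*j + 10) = (j + 6)/(j - 2)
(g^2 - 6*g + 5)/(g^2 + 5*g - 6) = (g - 5)/(g + 6)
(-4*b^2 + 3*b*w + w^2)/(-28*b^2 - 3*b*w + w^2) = (-b + w)/(-7*b + w)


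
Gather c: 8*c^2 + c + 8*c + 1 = 8*c^2 + 9*c + 1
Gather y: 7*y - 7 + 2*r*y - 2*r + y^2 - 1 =-2*r + y^2 + y*(2*r + 7) - 8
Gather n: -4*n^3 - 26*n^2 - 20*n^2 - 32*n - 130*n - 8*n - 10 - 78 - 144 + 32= -4*n^3 - 46*n^2 - 170*n - 200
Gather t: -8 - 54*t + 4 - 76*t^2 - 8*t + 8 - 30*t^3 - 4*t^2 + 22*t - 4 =-30*t^3 - 80*t^2 - 40*t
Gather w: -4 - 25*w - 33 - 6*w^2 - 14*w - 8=-6*w^2 - 39*w - 45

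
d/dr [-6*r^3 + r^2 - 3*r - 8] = -18*r^2 + 2*r - 3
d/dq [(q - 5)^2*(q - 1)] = (q - 5)*(3*q - 7)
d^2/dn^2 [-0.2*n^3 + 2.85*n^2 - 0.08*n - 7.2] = 5.7 - 1.2*n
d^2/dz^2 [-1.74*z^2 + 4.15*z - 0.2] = -3.48000000000000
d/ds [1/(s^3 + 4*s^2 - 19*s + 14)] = (-3*s^2 - 8*s + 19)/(s^3 + 4*s^2 - 19*s + 14)^2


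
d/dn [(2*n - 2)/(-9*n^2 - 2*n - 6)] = 2*(9*n^2 - 18*n - 8)/(81*n^4 + 36*n^3 + 112*n^2 + 24*n + 36)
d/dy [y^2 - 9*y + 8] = 2*y - 9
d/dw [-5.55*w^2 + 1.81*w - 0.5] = 1.81 - 11.1*w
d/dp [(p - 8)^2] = 2*p - 16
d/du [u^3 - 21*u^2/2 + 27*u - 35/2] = 3*u^2 - 21*u + 27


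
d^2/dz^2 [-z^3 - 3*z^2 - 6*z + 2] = -6*z - 6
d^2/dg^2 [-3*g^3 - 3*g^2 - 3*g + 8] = -18*g - 6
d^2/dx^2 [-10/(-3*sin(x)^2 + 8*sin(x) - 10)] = 20*(-18*sin(x)^4 + 36*sin(x)^3 + 55*sin(x)^2 - 112*sin(x) + 34)/(3*sin(x)^2 - 8*sin(x) + 10)^3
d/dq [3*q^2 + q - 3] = 6*q + 1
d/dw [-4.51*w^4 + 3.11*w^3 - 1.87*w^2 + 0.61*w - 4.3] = -18.04*w^3 + 9.33*w^2 - 3.74*w + 0.61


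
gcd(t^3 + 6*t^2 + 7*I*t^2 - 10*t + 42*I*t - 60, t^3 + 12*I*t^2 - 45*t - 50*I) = t^2 + 7*I*t - 10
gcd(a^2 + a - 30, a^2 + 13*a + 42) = a + 6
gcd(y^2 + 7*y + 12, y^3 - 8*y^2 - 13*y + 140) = y + 4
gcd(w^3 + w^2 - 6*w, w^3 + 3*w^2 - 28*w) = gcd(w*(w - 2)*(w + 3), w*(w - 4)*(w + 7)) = w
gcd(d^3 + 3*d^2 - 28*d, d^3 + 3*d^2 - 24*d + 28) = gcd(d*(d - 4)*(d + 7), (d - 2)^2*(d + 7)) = d + 7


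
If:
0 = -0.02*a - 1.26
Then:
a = -63.00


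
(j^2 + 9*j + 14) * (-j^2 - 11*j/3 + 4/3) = -j^4 - 38*j^3/3 - 137*j^2/3 - 118*j/3 + 56/3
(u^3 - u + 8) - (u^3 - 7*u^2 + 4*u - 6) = 7*u^2 - 5*u + 14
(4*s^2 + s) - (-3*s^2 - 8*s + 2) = 7*s^2 + 9*s - 2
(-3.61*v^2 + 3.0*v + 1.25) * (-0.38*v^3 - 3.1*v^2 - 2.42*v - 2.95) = 1.3718*v^5 + 10.051*v^4 - 1.0388*v^3 - 0.4855*v^2 - 11.875*v - 3.6875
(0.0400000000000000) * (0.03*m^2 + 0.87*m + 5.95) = 0.0012*m^2 + 0.0348*m + 0.238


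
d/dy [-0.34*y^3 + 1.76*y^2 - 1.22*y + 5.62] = -1.02*y^2 + 3.52*y - 1.22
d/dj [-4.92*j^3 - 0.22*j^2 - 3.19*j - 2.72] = -14.76*j^2 - 0.44*j - 3.19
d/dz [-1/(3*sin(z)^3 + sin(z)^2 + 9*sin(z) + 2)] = (9*sin(z)^2 + 2*sin(z) + 9)*cos(z)/(3*sin(z)^3 + sin(z)^2 + 9*sin(z) + 2)^2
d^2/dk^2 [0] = 0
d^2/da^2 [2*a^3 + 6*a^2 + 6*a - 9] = 12*a + 12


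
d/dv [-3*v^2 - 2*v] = -6*v - 2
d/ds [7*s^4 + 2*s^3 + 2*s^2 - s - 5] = 28*s^3 + 6*s^2 + 4*s - 1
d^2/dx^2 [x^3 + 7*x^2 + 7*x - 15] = 6*x + 14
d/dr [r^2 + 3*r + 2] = 2*r + 3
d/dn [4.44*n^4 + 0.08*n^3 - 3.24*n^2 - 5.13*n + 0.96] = 17.76*n^3 + 0.24*n^2 - 6.48*n - 5.13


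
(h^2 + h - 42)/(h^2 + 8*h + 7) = (h - 6)/(h + 1)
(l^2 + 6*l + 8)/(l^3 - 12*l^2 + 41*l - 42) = (l^2 + 6*l + 8)/(l^3 - 12*l^2 + 41*l - 42)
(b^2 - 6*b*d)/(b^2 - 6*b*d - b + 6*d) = b/(b - 1)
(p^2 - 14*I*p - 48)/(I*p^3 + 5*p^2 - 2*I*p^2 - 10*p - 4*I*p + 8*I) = (-I*p^2 - 14*p + 48*I)/(p^3 + p^2*(-2 - 5*I) + p*(-4 + 10*I) + 8)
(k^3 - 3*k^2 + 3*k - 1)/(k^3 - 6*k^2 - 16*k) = (-k^3 + 3*k^2 - 3*k + 1)/(k*(-k^2 + 6*k + 16))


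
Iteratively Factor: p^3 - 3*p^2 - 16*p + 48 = (p - 4)*(p^2 + p - 12) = (p - 4)*(p + 4)*(p - 3)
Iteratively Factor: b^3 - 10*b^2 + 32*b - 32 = (b - 4)*(b^2 - 6*b + 8) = (b - 4)^2*(b - 2)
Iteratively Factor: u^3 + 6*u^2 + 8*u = (u)*(u^2 + 6*u + 8) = u*(u + 2)*(u + 4)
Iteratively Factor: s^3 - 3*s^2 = (s - 3)*(s^2) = s*(s - 3)*(s)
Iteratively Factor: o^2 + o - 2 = (o - 1)*(o + 2)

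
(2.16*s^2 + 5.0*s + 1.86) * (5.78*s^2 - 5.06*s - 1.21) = 12.4848*s^4 + 17.9704*s^3 - 17.1628*s^2 - 15.4616*s - 2.2506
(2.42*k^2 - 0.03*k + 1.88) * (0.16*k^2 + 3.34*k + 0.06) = 0.3872*k^4 + 8.078*k^3 + 0.3458*k^2 + 6.2774*k + 0.1128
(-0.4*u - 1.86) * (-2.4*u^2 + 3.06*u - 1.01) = 0.96*u^3 + 3.24*u^2 - 5.2876*u + 1.8786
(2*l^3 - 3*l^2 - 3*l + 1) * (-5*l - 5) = -10*l^4 + 5*l^3 + 30*l^2 + 10*l - 5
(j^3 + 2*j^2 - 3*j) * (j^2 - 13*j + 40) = j^5 - 11*j^4 + 11*j^3 + 119*j^2 - 120*j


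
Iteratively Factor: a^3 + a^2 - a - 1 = (a + 1)*(a^2 - 1) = (a - 1)*(a + 1)*(a + 1)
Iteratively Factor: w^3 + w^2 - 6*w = (w + 3)*(w^2 - 2*w) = (w - 2)*(w + 3)*(w)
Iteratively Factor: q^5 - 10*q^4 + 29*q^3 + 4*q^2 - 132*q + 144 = (q - 2)*(q^4 - 8*q^3 + 13*q^2 + 30*q - 72) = (q - 4)*(q - 2)*(q^3 - 4*q^2 - 3*q + 18) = (q - 4)*(q - 2)*(q + 2)*(q^2 - 6*q + 9) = (q - 4)*(q - 3)*(q - 2)*(q + 2)*(q - 3)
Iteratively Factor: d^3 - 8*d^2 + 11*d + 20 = (d + 1)*(d^2 - 9*d + 20) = (d - 5)*(d + 1)*(d - 4)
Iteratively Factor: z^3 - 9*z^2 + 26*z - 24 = (z - 3)*(z^2 - 6*z + 8) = (z - 4)*(z - 3)*(z - 2)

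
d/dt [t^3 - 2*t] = 3*t^2 - 2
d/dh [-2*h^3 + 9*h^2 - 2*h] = -6*h^2 + 18*h - 2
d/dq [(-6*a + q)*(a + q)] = -5*a + 2*q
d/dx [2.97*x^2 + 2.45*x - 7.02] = 5.94*x + 2.45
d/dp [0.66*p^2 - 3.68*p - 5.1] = 1.32*p - 3.68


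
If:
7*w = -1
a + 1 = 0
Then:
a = -1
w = -1/7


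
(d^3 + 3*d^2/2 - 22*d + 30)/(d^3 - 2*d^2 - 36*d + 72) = (d - 5/2)/(d - 6)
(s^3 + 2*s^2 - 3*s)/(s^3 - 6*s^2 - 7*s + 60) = s*(s - 1)/(s^2 - 9*s + 20)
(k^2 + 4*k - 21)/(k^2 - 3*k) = (k + 7)/k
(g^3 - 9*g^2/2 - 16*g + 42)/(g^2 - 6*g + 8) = (g^2 - 5*g/2 - 21)/(g - 4)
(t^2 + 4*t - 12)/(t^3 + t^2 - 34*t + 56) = (t + 6)/(t^2 + 3*t - 28)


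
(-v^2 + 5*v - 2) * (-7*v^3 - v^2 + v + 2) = 7*v^5 - 34*v^4 + 8*v^3 + 5*v^2 + 8*v - 4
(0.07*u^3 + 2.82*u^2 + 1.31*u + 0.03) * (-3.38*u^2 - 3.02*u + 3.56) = -0.2366*u^5 - 9.743*u^4 - 12.695*u^3 + 5.9816*u^2 + 4.573*u + 0.1068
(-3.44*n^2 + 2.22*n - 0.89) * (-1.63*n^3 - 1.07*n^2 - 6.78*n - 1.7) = 5.6072*n^5 + 0.0621999999999998*n^4 + 22.3985*n^3 - 8.2513*n^2 + 2.2602*n + 1.513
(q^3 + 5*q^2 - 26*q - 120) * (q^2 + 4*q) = q^5 + 9*q^4 - 6*q^3 - 224*q^2 - 480*q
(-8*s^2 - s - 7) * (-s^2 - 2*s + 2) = 8*s^4 + 17*s^3 - 7*s^2 + 12*s - 14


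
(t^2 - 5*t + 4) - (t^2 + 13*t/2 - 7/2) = 15/2 - 23*t/2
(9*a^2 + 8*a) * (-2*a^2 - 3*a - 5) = -18*a^4 - 43*a^3 - 69*a^2 - 40*a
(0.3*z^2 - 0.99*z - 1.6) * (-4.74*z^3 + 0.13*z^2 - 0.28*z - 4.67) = -1.422*z^5 + 4.7316*z^4 + 7.3713*z^3 - 1.3318*z^2 + 5.0713*z + 7.472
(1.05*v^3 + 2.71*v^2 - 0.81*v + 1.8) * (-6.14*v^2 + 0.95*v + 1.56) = -6.447*v^5 - 15.6419*v^4 + 9.1859*v^3 - 7.5939*v^2 + 0.4464*v + 2.808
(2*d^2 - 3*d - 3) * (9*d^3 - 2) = 18*d^5 - 27*d^4 - 27*d^3 - 4*d^2 + 6*d + 6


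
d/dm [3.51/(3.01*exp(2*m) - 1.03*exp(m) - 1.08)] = (3.6153 - 21.1302*exp(m))*exp(m)/(-3.01*exp(2*m) + 1.03*exp(m) + 1.08)^2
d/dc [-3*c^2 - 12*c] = -6*c - 12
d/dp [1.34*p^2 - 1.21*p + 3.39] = 2.68*p - 1.21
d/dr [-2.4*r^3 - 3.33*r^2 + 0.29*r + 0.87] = -7.2*r^2 - 6.66*r + 0.29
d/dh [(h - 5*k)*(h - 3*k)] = 2*h - 8*k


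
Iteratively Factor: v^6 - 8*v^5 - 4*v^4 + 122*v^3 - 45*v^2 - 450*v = (v + 2)*(v^5 - 10*v^4 + 16*v^3 + 90*v^2 - 225*v) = (v - 3)*(v + 2)*(v^4 - 7*v^3 - 5*v^2 + 75*v) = v*(v - 3)*(v + 2)*(v^3 - 7*v^2 - 5*v + 75) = v*(v - 3)*(v + 2)*(v + 3)*(v^2 - 10*v + 25) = v*(v - 5)*(v - 3)*(v + 2)*(v + 3)*(v - 5)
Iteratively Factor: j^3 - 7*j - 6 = (j - 3)*(j^2 + 3*j + 2) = (j - 3)*(j + 1)*(j + 2)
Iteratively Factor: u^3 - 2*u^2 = (u)*(u^2 - 2*u) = u*(u - 2)*(u)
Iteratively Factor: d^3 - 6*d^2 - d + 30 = (d - 3)*(d^2 - 3*d - 10) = (d - 5)*(d - 3)*(d + 2)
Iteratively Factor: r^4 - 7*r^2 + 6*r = (r + 3)*(r^3 - 3*r^2 + 2*r) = r*(r + 3)*(r^2 - 3*r + 2) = r*(r - 1)*(r + 3)*(r - 2)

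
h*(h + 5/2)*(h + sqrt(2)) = h^3 + sqrt(2)*h^2 + 5*h^2/2 + 5*sqrt(2)*h/2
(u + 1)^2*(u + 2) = u^3 + 4*u^2 + 5*u + 2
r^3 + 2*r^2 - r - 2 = (r - 1)*(r + 1)*(r + 2)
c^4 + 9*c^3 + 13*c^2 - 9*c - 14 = (c - 1)*(c + 1)*(c + 2)*(c + 7)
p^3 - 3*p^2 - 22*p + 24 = (p - 6)*(p - 1)*(p + 4)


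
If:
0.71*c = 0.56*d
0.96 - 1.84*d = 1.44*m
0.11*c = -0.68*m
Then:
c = 0.46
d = 0.58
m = -0.07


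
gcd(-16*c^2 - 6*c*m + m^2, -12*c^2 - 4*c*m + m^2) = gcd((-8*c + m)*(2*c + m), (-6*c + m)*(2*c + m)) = 2*c + m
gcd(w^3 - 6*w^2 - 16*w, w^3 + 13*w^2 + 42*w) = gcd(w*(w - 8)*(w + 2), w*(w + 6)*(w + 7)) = w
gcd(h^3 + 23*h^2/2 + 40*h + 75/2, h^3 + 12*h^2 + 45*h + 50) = h^2 + 10*h + 25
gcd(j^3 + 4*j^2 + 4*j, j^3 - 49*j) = j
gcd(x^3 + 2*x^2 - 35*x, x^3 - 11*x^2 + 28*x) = x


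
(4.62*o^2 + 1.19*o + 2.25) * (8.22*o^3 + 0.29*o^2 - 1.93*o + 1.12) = 37.9764*o^5 + 11.1216*o^4 + 9.9235*o^3 + 3.5302*o^2 - 3.0097*o + 2.52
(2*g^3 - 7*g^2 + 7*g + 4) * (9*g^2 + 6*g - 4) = 18*g^5 - 51*g^4 + 13*g^3 + 106*g^2 - 4*g - 16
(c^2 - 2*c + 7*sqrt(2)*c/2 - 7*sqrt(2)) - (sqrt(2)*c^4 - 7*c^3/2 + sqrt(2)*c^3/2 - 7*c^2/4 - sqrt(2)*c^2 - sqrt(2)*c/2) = -sqrt(2)*c^4 - sqrt(2)*c^3/2 + 7*c^3/2 + sqrt(2)*c^2 + 11*c^2/4 - 2*c + 4*sqrt(2)*c - 7*sqrt(2)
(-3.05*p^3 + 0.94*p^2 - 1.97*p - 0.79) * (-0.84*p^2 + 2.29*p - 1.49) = 2.562*p^5 - 7.7741*p^4 + 8.3519*p^3 - 5.2483*p^2 + 1.1262*p + 1.1771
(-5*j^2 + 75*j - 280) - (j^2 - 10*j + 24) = -6*j^2 + 85*j - 304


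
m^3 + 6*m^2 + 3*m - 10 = (m - 1)*(m + 2)*(m + 5)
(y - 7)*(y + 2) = y^2 - 5*y - 14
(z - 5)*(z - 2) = z^2 - 7*z + 10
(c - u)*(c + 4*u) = c^2 + 3*c*u - 4*u^2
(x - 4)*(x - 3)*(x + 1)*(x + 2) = x^4 - 4*x^3 - 7*x^2 + 22*x + 24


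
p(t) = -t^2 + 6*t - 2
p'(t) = 6 - 2*t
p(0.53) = 0.90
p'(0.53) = 4.94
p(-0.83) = -7.67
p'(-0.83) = 7.66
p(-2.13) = -19.32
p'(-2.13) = 10.26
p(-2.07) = -18.70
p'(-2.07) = 10.14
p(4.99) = 3.04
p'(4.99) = -3.98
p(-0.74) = -6.99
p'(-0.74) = 7.48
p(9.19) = -31.32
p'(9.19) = -12.38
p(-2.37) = -21.84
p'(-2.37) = 10.74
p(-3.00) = -29.00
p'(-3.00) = 12.00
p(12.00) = -74.00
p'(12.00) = -18.00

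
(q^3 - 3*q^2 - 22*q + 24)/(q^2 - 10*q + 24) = (q^2 + 3*q - 4)/(q - 4)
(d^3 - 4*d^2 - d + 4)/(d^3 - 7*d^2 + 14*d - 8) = (d + 1)/(d - 2)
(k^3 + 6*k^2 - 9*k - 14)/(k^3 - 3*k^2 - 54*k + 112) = (k + 1)/(k - 8)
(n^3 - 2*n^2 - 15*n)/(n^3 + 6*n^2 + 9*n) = (n - 5)/(n + 3)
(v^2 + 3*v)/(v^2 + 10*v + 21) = v/(v + 7)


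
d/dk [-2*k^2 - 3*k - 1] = -4*k - 3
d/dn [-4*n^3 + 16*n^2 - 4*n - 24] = -12*n^2 + 32*n - 4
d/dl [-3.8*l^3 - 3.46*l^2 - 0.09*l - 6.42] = -11.4*l^2 - 6.92*l - 0.09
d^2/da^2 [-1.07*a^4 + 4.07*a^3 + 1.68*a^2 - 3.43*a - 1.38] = -12.84*a^2 + 24.42*a + 3.36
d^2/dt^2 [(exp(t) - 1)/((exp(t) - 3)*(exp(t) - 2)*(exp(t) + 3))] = (4*exp(6*t) - 15*exp(5*t) + 62*exp(4*t) - 250*exp(3*t) + 324*exp(2*t) - 63*exp(t) + 162)*exp(t)/(exp(9*t) - 6*exp(8*t) - 15*exp(7*t) + 154*exp(6*t) - 81*exp(5*t) - 1242*exp(4*t) + 2187*exp(3*t) + 2430*exp(2*t) - 8748*exp(t) + 5832)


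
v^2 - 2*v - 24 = (v - 6)*(v + 4)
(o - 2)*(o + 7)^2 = o^3 + 12*o^2 + 21*o - 98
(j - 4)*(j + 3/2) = j^2 - 5*j/2 - 6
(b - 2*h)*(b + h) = b^2 - b*h - 2*h^2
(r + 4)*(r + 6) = r^2 + 10*r + 24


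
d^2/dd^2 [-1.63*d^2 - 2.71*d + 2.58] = -3.26000000000000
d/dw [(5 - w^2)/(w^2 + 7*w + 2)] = 7*(-w^2 - 2*w - 5)/(w^4 + 14*w^3 + 53*w^2 + 28*w + 4)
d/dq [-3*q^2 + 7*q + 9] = 7 - 6*q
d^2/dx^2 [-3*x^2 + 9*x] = -6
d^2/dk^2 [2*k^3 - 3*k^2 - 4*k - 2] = 12*k - 6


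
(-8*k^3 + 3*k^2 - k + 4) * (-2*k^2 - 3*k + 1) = 16*k^5 + 18*k^4 - 15*k^3 - 2*k^2 - 13*k + 4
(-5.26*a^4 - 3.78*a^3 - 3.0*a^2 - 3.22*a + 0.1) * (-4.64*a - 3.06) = 24.4064*a^5 + 33.6348*a^4 + 25.4868*a^3 + 24.1208*a^2 + 9.3892*a - 0.306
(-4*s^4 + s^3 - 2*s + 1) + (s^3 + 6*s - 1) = -4*s^4 + 2*s^3 + 4*s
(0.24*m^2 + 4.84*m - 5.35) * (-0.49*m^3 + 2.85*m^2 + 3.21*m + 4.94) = -0.1176*m^5 - 1.6876*m^4 + 17.1859*m^3 + 1.4745*m^2 + 6.7361*m - 26.429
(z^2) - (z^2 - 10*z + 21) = 10*z - 21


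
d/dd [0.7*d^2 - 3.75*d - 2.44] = 1.4*d - 3.75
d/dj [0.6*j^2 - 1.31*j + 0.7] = 1.2*j - 1.31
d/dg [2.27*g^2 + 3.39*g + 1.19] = 4.54*g + 3.39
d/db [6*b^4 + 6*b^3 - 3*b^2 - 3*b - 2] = 24*b^3 + 18*b^2 - 6*b - 3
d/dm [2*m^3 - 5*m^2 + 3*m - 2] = 6*m^2 - 10*m + 3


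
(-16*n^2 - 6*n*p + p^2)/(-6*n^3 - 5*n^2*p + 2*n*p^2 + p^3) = (16*n^2 + 6*n*p - p^2)/(6*n^3 + 5*n^2*p - 2*n*p^2 - p^3)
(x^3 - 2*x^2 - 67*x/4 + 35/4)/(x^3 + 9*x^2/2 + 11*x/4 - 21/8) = 2*(x - 5)/(2*x + 3)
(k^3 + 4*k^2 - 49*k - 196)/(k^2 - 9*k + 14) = (k^2 + 11*k + 28)/(k - 2)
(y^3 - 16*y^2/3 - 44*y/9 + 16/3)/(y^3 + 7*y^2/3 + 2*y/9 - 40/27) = 3*(y - 6)/(3*y + 5)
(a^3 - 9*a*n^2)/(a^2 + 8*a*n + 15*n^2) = a*(a - 3*n)/(a + 5*n)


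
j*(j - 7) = j^2 - 7*j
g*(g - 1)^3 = g^4 - 3*g^3 + 3*g^2 - g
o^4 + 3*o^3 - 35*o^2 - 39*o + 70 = (o - 5)*(o - 1)*(o + 2)*(o + 7)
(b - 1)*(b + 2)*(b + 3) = b^3 + 4*b^2 + b - 6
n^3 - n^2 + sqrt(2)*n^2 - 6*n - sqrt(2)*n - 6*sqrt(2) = (n - 3)*(n + 2)*(n + sqrt(2))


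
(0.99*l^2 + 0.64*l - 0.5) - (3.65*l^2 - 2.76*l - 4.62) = -2.66*l^2 + 3.4*l + 4.12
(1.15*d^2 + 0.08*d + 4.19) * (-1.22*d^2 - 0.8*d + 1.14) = -1.403*d^4 - 1.0176*d^3 - 3.8648*d^2 - 3.2608*d + 4.7766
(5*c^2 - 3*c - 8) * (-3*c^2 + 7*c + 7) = -15*c^4 + 44*c^3 + 38*c^2 - 77*c - 56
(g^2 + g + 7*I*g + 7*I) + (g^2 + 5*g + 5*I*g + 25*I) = 2*g^2 + 6*g + 12*I*g + 32*I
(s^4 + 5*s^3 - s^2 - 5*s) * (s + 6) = s^5 + 11*s^4 + 29*s^3 - 11*s^2 - 30*s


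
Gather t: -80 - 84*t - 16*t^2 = -16*t^2 - 84*t - 80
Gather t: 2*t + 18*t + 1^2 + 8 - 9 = 20*t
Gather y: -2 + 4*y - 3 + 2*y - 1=6*y - 6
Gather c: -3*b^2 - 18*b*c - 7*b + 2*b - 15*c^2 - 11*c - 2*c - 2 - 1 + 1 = -3*b^2 - 5*b - 15*c^2 + c*(-18*b - 13) - 2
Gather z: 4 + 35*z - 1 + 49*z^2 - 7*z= 49*z^2 + 28*z + 3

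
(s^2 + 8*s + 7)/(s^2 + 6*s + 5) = (s + 7)/(s + 5)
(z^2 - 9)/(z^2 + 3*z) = (z - 3)/z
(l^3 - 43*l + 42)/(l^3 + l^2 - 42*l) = (l - 1)/l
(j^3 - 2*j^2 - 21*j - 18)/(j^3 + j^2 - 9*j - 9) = (j - 6)/(j - 3)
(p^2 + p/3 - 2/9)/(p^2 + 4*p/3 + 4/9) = (3*p - 1)/(3*p + 2)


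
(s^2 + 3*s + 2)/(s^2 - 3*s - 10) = (s + 1)/(s - 5)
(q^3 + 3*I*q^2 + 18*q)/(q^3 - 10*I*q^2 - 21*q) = (q + 6*I)/(q - 7*I)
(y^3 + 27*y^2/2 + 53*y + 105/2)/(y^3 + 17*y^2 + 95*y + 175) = (y + 3/2)/(y + 5)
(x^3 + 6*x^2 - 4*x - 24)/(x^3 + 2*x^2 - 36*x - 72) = (x - 2)/(x - 6)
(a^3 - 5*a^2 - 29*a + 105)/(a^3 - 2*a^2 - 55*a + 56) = (a^3 - 5*a^2 - 29*a + 105)/(a^3 - 2*a^2 - 55*a + 56)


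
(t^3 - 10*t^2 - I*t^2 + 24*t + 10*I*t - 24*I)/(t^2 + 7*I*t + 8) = (t^2 - 10*t + 24)/(t + 8*I)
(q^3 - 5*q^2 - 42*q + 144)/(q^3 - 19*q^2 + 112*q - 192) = (q + 6)/(q - 8)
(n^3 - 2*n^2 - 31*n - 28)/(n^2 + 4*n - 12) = (n^3 - 2*n^2 - 31*n - 28)/(n^2 + 4*n - 12)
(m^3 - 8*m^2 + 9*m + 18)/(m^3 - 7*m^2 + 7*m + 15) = (m - 6)/(m - 5)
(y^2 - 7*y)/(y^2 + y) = (y - 7)/(y + 1)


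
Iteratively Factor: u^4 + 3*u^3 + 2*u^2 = (u)*(u^3 + 3*u^2 + 2*u) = u^2*(u^2 + 3*u + 2) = u^2*(u + 1)*(u + 2)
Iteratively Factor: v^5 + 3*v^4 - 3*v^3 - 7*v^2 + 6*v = (v + 3)*(v^4 - 3*v^2 + 2*v) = v*(v + 3)*(v^3 - 3*v + 2) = v*(v + 2)*(v + 3)*(v^2 - 2*v + 1) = v*(v - 1)*(v + 2)*(v + 3)*(v - 1)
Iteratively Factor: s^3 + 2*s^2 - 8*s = (s + 4)*(s^2 - 2*s) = s*(s + 4)*(s - 2)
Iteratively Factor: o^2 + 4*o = (o)*(o + 4)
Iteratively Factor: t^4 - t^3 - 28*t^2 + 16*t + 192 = (t - 4)*(t^3 + 3*t^2 - 16*t - 48) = (t - 4)^2*(t^2 + 7*t + 12) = (t - 4)^2*(t + 3)*(t + 4)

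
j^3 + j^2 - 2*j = j*(j - 1)*(j + 2)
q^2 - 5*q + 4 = (q - 4)*(q - 1)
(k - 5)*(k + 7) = k^2 + 2*k - 35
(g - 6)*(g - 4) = g^2 - 10*g + 24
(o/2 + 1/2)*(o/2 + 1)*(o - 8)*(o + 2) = o^4/4 - 3*o^3/4 - 8*o^2 - 15*o - 8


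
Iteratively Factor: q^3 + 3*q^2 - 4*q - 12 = (q + 3)*(q^2 - 4) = (q - 2)*(q + 3)*(q + 2)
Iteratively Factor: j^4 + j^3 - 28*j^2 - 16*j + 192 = (j - 3)*(j^3 + 4*j^2 - 16*j - 64) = (j - 3)*(j + 4)*(j^2 - 16) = (j - 4)*(j - 3)*(j + 4)*(j + 4)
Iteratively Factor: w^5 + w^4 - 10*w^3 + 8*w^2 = (w)*(w^4 + w^3 - 10*w^2 + 8*w) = w^2*(w^3 + w^2 - 10*w + 8) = w^2*(w - 1)*(w^2 + 2*w - 8) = w^2*(w - 2)*(w - 1)*(w + 4)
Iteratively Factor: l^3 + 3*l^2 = (l)*(l^2 + 3*l) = l*(l + 3)*(l)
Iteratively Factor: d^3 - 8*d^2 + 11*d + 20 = (d - 5)*(d^2 - 3*d - 4) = (d - 5)*(d - 4)*(d + 1)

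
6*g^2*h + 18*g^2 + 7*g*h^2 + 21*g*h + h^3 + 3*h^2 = (g + h)*(6*g + h)*(h + 3)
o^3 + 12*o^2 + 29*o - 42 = (o - 1)*(o + 6)*(o + 7)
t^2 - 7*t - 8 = (t - 8)*(t + 1)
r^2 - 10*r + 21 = (r - 7)*(r - 3)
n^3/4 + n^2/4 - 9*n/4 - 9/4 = (n/4 + 1/4)*(n - 3)*(n + 3)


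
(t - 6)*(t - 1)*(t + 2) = t^3 - 5*t^2 - 8*t + 12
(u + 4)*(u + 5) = u^2 + 9*u + 20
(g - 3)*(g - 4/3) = g^2 - 13*g/3 + 4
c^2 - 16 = (c - 4)*(c + 4)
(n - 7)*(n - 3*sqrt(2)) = n^2 - 7*n - 3*sqrt(2)*n + 21*sqrt(2)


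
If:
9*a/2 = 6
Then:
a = 4/3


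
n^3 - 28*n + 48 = (n - 4)*(n - 2)*(n + 6)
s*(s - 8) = s^2 - 8*s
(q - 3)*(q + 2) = q^2 - q - 6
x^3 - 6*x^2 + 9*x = x*(x - 3)^2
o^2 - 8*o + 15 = (o - 5)*(o - 3)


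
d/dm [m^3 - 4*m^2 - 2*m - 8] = 3*m^2 - 8*m - 2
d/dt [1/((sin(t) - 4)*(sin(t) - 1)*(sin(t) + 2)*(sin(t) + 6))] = (-4*sin(t)^3 - 9*sin(t)^2 + 48*sin(t) + 28)*cos(t)/((sin(t) - 4)^2*(sin(t) - 1)^2*(sin(t) + 2)^2*(sin(t) + 6)^2)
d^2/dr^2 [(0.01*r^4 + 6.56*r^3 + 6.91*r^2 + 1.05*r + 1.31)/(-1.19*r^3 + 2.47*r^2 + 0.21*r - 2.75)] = (5.55111512312578e-17*r^8 - 58.2611340000001*r^6 - 18.592266*r^5 + 243.911748*r^4 + 282.41734*r^3 - 264.54951*r^2 - 318.807882*r - 123.638392)/(1.685159*r^9 - 10.493301*r^8 + 20.88807*r^7 + 0.317119999999997*r^6 - 52.18458*r^5 + 45.882294*r^4 + 35.547414*r^3 - 55.6743*r^2 - 4.764375*r + 20.796875)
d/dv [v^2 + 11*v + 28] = 2*v + 11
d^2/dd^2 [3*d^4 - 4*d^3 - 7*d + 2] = 12*d*(3*d - 2)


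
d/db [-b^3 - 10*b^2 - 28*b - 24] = -3*b^2 - 20*b - 28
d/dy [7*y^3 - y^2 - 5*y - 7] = 21*y^2 - 2*y - 5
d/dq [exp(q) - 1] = exp(q)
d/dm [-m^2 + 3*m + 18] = 3 - 2*m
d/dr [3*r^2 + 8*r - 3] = 6*r + 8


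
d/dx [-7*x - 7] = -7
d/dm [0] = 0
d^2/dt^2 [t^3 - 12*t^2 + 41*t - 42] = 6*t - 24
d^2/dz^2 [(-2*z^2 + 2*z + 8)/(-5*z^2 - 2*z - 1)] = 28*(-5*z^3 - 45*z^2 - 15*z + 1)/(125*z^6 + 150*z^5 + 135*z^4 + 68*z^3 + 27*z^2 + 6*z + 1)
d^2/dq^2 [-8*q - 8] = 0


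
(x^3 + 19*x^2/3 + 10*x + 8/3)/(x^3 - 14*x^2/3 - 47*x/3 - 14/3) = (x + 4)/(x - 7)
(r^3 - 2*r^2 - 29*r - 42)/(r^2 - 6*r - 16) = (r^2 - 4*r - 21)/(r - 8)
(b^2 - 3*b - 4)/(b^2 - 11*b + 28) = (b + 1)/(b - 7)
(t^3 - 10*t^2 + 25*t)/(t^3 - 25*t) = (t - 5)/(t + 5)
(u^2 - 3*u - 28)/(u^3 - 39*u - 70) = (u + 4)/(u^2 + 7*u + 10)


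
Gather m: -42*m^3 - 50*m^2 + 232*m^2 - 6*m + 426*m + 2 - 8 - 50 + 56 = -42*m^3 + 182*m^2 + 420*m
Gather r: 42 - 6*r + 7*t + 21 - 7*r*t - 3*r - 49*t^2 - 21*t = r*(-7*t - 9) - 49*t^2 - 14*t + 63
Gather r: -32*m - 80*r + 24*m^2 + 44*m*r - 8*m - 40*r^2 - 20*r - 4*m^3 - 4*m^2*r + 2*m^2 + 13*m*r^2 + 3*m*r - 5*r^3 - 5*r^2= -4*m^3 + 26*m^2 - 40*m - 5*r^3 + r^2*(13*m - 45) + r*(-4*m^2 + 47*m - 100)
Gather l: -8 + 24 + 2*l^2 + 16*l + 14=2*l^2 + 16*l + 30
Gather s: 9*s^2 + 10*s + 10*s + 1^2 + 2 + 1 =9*s^2 + 20*s + 4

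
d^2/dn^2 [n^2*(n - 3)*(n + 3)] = 12*n^2 - 18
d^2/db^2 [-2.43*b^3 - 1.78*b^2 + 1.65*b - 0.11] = -14.58*b - 3.56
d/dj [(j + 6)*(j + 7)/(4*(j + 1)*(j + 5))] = (-7*j^2 - 74*j - 187)/(4*(j^4 + 12*j^3 + 46*j^2 + 60*j + 25))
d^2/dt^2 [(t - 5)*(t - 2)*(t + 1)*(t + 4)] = 12*t^2 - 12*t - 42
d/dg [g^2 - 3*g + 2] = 2*g - 3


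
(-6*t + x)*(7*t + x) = -42*t^2 + t*x + x^2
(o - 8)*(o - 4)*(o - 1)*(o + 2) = o^4 - 11*o^3 + 18*o^2 + 56*o - 64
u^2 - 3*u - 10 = (u - 5)*(u + 2)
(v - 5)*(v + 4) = v^2 - v - 20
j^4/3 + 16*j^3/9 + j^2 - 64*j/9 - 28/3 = (j/3 + 1)*(j - 2)*(j + 2)*(j + 7/3)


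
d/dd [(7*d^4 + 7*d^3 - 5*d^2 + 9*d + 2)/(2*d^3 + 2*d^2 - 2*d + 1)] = (14*d^6 + 28*d^5 - 18*d^4 - 36*d^3 + d^2 - 18*d + 13)/(4*d^6 + 8*d^5 - 4*d^4 - 4*d^3 + 8*d^2 - 4*d + 1)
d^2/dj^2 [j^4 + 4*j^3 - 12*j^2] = 12*j^2 + 24*j - 24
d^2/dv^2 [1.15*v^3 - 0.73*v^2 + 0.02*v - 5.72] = 6.9*v - 1.46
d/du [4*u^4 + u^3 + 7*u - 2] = 16*u^3 + 3*u^2 + 7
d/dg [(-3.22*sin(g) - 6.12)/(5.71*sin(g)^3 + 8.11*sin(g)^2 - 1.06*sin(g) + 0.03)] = (36.7724*sin(g)^3 + 130.9498*sin(g)^2 + 99.2664*sin(g) - 6.5838)*cos(g)/(32.6041*sin(g)^6 + 92.6162*sin(g)^5 + 53.6669*sin(g)^4 - 16.8506*sin(g)^3 + 1.6102*sin(g)^2 - 0.0636*sin(g) + 0.0009)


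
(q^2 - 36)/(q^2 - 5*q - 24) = (36 - q^2)/(-q^2 + 5*q + 24)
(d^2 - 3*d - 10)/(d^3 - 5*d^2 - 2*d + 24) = (d - 5)/(d^2 - 7*d + 12)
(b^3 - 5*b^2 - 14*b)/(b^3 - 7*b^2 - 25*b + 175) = b*(b + 2)/(b^2 - 25)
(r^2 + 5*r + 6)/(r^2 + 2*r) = (r + 3)/r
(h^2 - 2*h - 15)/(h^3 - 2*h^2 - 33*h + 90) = (h + 3)/(h^2 + 3*h - 18)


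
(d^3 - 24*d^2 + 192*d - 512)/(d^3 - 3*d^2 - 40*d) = (d^2 - 16*d + 64)/(d*(d + 5))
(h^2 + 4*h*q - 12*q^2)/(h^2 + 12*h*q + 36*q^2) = (h - 2*q)/(h + 6*q)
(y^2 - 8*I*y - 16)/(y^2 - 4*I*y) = (y - 4*I)/y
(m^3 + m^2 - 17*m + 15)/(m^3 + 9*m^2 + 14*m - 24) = (m^2 + 2*m - 15)/(m^2 + 10*m + 24)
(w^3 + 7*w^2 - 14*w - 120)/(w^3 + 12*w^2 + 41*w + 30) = (w - 4)/(w + 1)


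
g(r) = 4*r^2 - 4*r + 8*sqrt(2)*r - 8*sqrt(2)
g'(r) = 8*r - 4 + 8*sqrt(2)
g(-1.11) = -14.50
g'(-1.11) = -1.57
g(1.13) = 2.06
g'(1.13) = 16.35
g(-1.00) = -14.63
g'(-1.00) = -0.69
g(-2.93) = 1.60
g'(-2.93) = -16.13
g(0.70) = -4.23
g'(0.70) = 12.91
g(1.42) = 7.14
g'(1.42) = 18.67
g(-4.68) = 42.07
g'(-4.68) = -30.13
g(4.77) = 114.58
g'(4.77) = 45.47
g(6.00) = 176.57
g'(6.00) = 55.31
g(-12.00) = 476.92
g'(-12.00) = -88.69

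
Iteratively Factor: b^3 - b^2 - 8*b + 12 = (b - 2)*(b^2 + b - 6) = (b - 2)^2*(b + 3)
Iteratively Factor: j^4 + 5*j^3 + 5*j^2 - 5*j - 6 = (j - 1)*(j^3 + 6*j^2 + 11*j + 6) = (j - 1)*(j + 1)*(j^2 + 5*j + 6) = (j - 1)*(j + 1)*(j + 3)*(j + 2)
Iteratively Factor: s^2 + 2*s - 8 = (s - 2)*(s + 4)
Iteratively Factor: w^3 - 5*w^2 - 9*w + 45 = (w - 5)*(w^2 - 9) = (w - 5)*(w + 3)*(w - 3)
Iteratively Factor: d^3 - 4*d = (d)*(d^2 - 4) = d*(d + 2)*(d - 2)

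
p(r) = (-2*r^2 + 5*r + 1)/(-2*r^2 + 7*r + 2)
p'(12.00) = -0.02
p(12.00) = 1.12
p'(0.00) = 0.75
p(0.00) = 0.50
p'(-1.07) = 0.04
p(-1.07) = 0.85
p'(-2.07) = -0.01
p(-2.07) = 0.85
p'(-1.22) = 0.02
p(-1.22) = 0.85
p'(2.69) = -0.91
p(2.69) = -0.00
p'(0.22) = 0.16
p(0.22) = 0.58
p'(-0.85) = 0.12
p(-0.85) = 0.87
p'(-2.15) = -0.01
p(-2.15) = 0.85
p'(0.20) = 0.19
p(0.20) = 0.58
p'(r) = (5 - 4*r)/(-2*r^2 + 7*r + 2) + (4*r - 7)*(-2*r^2 + 5*r + 1)/(-2*r^2 + 7*r + 2)^2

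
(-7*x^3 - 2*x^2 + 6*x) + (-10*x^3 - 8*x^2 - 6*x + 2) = -17*x^3 - 10*x^2 + 2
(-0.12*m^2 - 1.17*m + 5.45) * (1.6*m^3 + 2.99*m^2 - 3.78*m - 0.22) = -0.192*m^5 - 2.2308*m^4 + 5.6753*m^3 + 20.7445*m^2 - 20.3436*m - 1.199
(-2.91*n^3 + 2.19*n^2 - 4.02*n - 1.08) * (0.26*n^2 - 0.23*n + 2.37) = -0.7566*n^5 + 1.2387*n^4 - 8.4456*n^3 + 5.8341*n^2 - 9.279*n - 2.5596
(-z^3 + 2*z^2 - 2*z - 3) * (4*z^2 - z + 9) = -4*z^5 + 9*z^4 - 19*z^3 + 8*z^2 - 15*z - 27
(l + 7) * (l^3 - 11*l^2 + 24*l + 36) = l^4 - 4*l^3 - 53*l^2 + 204*l + 252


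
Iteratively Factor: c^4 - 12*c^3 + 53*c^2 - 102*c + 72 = (c - 3)*(c^3 - 9*c^2 + 26*c - 24) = (c - 3)^2*(c^2 - 6*c + 8) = (c - 3)^2*(c - 2)*(c - 4)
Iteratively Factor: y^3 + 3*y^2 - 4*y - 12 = (y + 3)*(y^2 - 4) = (y - 2)*(y + 3)*(y + 2)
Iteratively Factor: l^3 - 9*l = (l + 3)*(l^2 - 3*l) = (l - 3)*(l + 3)*(l)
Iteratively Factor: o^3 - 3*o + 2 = (o + 2)*(o^2 - 2*o + 1) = (o - 1)*(o + 2)*(o - 1)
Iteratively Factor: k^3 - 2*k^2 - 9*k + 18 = (k - 3)*(k^2 + k - 6) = (k - 3)*(k - 2)*(k + 3)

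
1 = 1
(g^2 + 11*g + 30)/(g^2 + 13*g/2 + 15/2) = 2*(g + 6)/(2*g + 3)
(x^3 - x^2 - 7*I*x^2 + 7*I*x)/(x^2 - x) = x - 7*I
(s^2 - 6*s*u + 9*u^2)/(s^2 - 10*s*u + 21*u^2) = (s - 3*u)/(s - 7*u)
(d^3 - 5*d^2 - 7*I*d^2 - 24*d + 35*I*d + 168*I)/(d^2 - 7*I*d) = d - 5 - 24/d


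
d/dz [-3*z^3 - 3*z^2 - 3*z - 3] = -9*z^2 - 6*z - 3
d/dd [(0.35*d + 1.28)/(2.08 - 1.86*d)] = (5.782368*d - 6.466304)/(1.86*d - 2.08)^3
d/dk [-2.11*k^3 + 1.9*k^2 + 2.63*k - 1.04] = -6.33*k^2 + 3.8*k + 2.63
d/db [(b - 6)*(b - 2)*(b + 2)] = 3*b^2 - 12*b - 4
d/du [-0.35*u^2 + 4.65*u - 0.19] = 4.65 - 0.7*u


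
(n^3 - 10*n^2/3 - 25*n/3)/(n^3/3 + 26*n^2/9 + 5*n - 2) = 3*n*(3*n^2 - 10*n - 25)/(3*n^3 + 26*n^2 + 45*n - 18)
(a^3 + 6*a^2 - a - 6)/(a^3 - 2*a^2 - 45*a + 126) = (a^3 + 6*a^2 - a - 6)/(a^3 - 2*a^2 - 45*a + 126)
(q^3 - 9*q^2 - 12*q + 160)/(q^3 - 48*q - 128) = (q - 5)/(q + 4)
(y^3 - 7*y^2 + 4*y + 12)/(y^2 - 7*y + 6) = (y^2 - y - 2)/(y - 1)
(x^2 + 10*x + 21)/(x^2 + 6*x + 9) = (x + 7)/(x + 3)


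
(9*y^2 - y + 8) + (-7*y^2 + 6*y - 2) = 2*y^2 + 5*y + 6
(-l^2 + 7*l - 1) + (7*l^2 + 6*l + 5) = 6*l^2 + 13*l + 4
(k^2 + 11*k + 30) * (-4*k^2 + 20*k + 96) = -4*k^4 - 24*k^3 + 196*k^2 + 1656*k + 2880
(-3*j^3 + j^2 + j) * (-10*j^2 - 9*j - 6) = 30*j^5 + 17*j^4 - j^3 - 15*j^2 - 6*j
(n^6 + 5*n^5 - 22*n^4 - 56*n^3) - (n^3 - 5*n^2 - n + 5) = n^6 + 5*n^5 - 22*n^4 - 57*n^3 + 5*n^2 + n - 5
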